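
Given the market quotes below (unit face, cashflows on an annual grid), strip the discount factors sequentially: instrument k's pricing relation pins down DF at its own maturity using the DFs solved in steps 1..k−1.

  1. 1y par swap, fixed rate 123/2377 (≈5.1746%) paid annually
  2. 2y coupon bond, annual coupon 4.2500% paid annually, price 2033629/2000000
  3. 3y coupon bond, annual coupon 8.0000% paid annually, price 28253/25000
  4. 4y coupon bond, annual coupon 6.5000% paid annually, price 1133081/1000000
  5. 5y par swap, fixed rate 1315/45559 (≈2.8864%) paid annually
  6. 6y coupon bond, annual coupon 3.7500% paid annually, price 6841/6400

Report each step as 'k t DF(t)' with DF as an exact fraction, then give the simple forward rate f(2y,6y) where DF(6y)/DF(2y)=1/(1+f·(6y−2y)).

step 1 [1y] swap r/1=123/2377: DF=(1 − 123/2377·(0))/(1+123/2377) = 2377/2500 ≈ 0.950800
step 2 [2y] bond c/1=17/400: DF=(2033629/2000000 − 17/400·(0.950800))/(1+17/400) = 4683/5000 ≈ 0.936600
step 3 [3y] bond c/1=2/25: DF=(28253/25000 − 2/25·(0.950800+0.936600))/(1+2/25) = 4533/5000 ≈ 0.906600
step 4 [4y] bond c/1=13/200: DF=(1133081/1000000 − 13/200·(0.950800+0.936600+0.906600))/(1+13/200) = 4467/5000 ≈ 0.893400
step 5 [5y] swap r/1=1315/45559: DF=(1 − 1315/45559·(0.950800+0.936600+0.906600+0.893400))/(1+1315/45559) = 1737/2000 ≈ 0.868500
step 6 [6y] bond c/1=3/80: DF=(6841/6400 − 3/80·(0.950800+0.936600+0.906600+0.893400+0.868500))/(1+3/80) = 541/625 ≈ 0.865600

1 1 2377/2500
2 2 4683/5000
3 3 4533/5000
4 4 4467/5000
5 5 1737/2000
6 6 541/625
f(2y,6y) = ((4683/5000)/(541/625) − 1)/(4) = 355/17312 ≈ 2.0506%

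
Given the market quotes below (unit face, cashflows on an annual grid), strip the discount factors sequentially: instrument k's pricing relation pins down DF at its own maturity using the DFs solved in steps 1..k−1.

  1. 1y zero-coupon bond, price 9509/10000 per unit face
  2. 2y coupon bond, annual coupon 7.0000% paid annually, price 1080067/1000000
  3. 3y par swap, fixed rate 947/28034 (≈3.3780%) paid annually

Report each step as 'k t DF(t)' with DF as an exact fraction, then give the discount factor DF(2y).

step 1 [1y] zero: DF = P = 9509/10000 ≈ 0.950900
step 2 [2y] bond c/1=7/100: DF=(1080067/1000000 − 7/100·(0.950900))/(1+7/100) = 592/625 ≈ 0.947200
step 3 [3y] swap r/1=947/28034: DF=(1 − 947/28034·(0.950900+0.947200))/(1+947/28034) = 9053/10000 ≈ 0.905300

1 1 9509/10000
2 2 592/625
3 3 9053/10000
DF(2y) = 592/625 ≈ 0.947200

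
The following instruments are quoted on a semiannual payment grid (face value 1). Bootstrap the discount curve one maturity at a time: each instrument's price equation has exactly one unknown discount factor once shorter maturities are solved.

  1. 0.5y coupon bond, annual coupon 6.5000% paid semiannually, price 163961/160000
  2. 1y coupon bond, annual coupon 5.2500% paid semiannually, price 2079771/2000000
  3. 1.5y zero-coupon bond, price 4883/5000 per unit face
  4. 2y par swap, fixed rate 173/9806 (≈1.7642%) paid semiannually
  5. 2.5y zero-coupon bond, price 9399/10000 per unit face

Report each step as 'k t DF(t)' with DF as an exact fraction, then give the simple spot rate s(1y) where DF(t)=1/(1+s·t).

step 1 [0.5y] bond c/2=13/400: DF=(163961/160000 − 13/400·(0))/(1+13/400) = 397/400 ≈ 0.992500
step 2 [1y] bond c/2=21/800: DF=(2079771/2000000 − 21/800·(0.992500))/(1+21/800) = 9879/10000 ≈ 0.987900
step 3 [1.5y] zero: DF = P = 4883/5000 ≈ 0.976600
step 4 [2y] swap r/2=173/19612: DF=(1 − 173/19612·(0.992500+0.987900+0.976600))/(1+173/19612) = 4827/5000 ≈ 0.965400
step 5 [2.5y] zero: DF = P = 9399/10000 ≈ 0.939900

1 1/2 397/400
2 1 9879/10000
3 3/2 4883/5000
4 2 4827/5000
5 5/2 9399/10000
s(1y) = (1/(9879/10000) − 1)/(1) = 121/9879 ≈ 1.2248%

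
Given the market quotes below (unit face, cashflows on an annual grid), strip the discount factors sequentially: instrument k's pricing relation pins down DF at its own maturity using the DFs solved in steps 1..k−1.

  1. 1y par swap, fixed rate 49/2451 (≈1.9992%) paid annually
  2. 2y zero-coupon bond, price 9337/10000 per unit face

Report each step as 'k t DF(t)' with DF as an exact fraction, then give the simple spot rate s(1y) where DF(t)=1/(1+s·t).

1 1 2451/2500
2 2 9337/10000
s(1y) = (1/(2451/2500) − 1)/(1) = 49/2451 ≈ 1.9992%

step 1 [1y] swap r/1=49/2451: DF=(1 − 49/2451·(0))/(1+49/2451) = 2451/2500 ≈ 0.980400
step 2 [2y] zero: DF = P = 9337/10000 ≈ 0.933700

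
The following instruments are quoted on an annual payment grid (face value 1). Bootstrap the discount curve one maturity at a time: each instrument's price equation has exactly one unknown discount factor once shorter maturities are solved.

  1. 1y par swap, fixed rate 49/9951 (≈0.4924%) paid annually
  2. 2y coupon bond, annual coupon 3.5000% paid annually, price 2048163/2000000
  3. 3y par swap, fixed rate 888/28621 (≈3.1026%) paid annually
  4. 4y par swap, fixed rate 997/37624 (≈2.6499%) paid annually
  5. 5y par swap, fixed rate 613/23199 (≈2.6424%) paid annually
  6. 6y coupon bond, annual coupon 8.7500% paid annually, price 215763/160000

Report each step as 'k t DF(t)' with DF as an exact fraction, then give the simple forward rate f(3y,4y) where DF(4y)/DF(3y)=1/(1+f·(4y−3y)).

1 1 9951/10000
2 2 4779/5000
3 3 1139/1250
4 4 9003/10000
5 5 4387/5000
6 6 8667/10000
f(3y,4y) = ((1139/1250)/(9003/10000) − 1)/(1) = 109/9003 ≈ 1.2107%

step 1 [1y] swap r/1=49/9951: DF=(1 − 49/9951·(0))/(1+49/9951) = 9951/10000 ≈ 0.995100
step 2 [2y] bond c/1=7/200: DF=(2048163/2000000 − 7/200·(0.995100))/(1+7/200) = 4779/5000 ≈ 0.955800
step 3 [3y] swap r/1=888/28621: DF=(1 − 888/28621·(0.995100+0.955800))/(1+888/28621) = 1139/1250 ≈ 0.911200
step 4 [4y] swap r/1=997/37624: DF=(1 − 997/37624·(0.995100+0.955800+0.911200))/(1+997/37624) = 9003/10000 ≈ 0.900300
step 5 [5y] swap r/1=613/23199: DF=(1 − 613/23199·(0.995100+0.955800+0.911200+0.900300))/(1+613/23199) = 4387/5000 ≈ 0.877400
step 6 [6y] bond c/1=7/80: DF=(215763/160000 − 7/80·(0.995100+0.955800+0.911200+0.900300+0.877400))/(1+7/80) = 8667/10000 ≈ 0.866700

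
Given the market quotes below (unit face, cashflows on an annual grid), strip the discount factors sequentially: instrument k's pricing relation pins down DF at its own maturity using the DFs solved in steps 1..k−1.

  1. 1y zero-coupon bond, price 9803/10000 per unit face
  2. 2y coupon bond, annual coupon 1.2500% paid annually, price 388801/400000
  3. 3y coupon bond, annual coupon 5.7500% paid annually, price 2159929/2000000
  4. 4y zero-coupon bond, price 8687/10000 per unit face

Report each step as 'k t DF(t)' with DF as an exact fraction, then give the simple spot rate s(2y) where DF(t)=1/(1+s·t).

step 1 [1y] zero: DF = P = 9803/10000 ≈ 0.980300
step 2 [2y] bond c/1=1/80: DF=(388801/400000 − 1/80·(0.980300))/(1+1/80) = 9479/10000 ≈ 0.947900
step 3 [3y] bond c/1=23/400: DF=(2159929/2000000 − 23/400·(0.980300+0.947900))/(1+23/400) = 2291/2500 ≈ 0.916400
step 4 [4y] zero: DF = P = 8687/10000 ≈ 0.868700

1 1 9803/10000
2 2 9479/10000
3 3 2291/2500
4 4 8687/10000
s(2y) = (1/(9479/10000) − 1)/(2) = 521/18958 ≈ 2.7482%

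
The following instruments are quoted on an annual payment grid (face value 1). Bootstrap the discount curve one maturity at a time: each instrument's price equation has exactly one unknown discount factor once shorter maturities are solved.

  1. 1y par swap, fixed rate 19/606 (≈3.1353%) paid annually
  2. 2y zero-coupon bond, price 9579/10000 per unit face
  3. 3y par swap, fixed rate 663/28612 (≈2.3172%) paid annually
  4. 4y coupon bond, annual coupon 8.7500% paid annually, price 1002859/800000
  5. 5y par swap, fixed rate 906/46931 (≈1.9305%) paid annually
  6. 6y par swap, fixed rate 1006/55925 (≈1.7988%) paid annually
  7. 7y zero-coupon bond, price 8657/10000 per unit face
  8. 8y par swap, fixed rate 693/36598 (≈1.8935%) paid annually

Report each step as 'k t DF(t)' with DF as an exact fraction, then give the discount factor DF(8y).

1 1 606/625
2 2 9579/10000
3 3 9337/10000
4 4 369/400
5 5 4547/5000
6 6 4497/5000
7 7 8657/10000
8 8 4307/5000
DF(8y) = 4307/5000 ≈ 0.861400

step 1 [1y] swap r/1=19/606: DF=(1 − 19/606·(0))/(1+19/606) = 606/625 ≈ 0.969600
step 2 [2y] zero: DF = P = 9579/10000 ≈ 0.957900
step 3 [3y] swap r/1=663/28612: DF=(1 − 663/28612·(0.969600+0.957900))/(1+663/28612) = 9337/10000 ≈ 0.933700
step 4 [4y] bond c/1=7/80: DF=(1002859/800000 − 7/80·(0.969600+0.957900+0.933700))/(1+7/80) = 369/400 ≈ 0.922500
step 5 [5y] swap r/1=906/46931: DF=(1 − 906/46931·(0.969600+0.957900+0.933700+0.922500))/(1+906/46931) = 4547/5000 ≈ 0.909400
step 6 [6y] swap r/1=1006/55925: DF=(1 − 1006/55925·(0.969600+0.957900+0.933700+0.922500+0.909400))/(1+1006/55925) = 4497/5000 ≈ 0.899400
step 7 [7y] zero: DF = P = 8657/10000 ≈ 0.865700
step 8 [8y] swap r/1=693/36598: DF=(1 − 693/36598·(0.969600+0.957900+0.933700+0.922500+0.909400+0.899400+0.865700))/(1+693/36598) = 4307/5000 ≈ 0.861400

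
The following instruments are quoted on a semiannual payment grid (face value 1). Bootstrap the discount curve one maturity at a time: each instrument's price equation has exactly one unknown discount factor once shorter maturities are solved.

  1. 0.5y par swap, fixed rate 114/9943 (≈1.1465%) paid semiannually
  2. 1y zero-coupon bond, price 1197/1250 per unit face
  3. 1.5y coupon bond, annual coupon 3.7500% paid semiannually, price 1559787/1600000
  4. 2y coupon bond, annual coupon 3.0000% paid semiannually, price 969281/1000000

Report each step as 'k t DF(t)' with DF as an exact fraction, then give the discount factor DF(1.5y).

step 1 [0.5y] swap r/2=57/9943: DF=(1 − 57/9943·(0))/(1+57/9943) = 9943/10000 ≈ 0.994300
step 2 [1y] zero: DF = P = 1197/1250 ≈ 0.957600
step 3 [1.5y] bond c/2=3/160: DF=(1559787/1600000 − 3/160·(0.994300+0.957600))/(1+3/160) = 921/1000 ≈ 0.921000
step 4 [2y] bond c/2=3/200: DF=(969281/1000000 − 3/200·(0.994300+0.957600+0.921000))/(1+3/200) = 73/80 ≈ 0.912500

1 1/2 9943/10000
2 1 1197/1250
3 3/2 921/1000
4 2 73/80
DF(1.5y) = 921/1000 ≈ 0.921000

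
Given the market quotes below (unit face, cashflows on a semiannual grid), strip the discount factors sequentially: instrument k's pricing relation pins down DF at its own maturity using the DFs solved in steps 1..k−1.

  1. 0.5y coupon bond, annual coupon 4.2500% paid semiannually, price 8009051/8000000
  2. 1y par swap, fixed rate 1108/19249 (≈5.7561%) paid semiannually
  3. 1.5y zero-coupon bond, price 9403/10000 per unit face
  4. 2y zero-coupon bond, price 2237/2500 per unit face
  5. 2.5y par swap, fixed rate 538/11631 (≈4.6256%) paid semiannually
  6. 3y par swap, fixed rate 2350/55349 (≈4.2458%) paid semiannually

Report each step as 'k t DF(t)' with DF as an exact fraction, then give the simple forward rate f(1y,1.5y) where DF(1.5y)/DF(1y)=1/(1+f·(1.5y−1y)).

step 1 [0.5y] bond c/2=17/800: DF=(8009051/8000000 − 17/800·(0))/(1+17/800) = 9803/10000 ≈ 0.980300
step 2 [1y] swap r/2=554/19249: DF=(1 − 554/19249·(0.980300))/(1+554/19249) = 4723/5000 ≈ 0.944600
step 3 [1.5y] zero: DF = P = 9403/10000 ≈ 0.940300
step 4 [2y] zero: DF = P = 2237/2500 ≈ 0.894800
step 5 [2.5y] swap r/2=269/11631: DF=(1 − 269/11631·(0.980300+0.944600+0.940300+0.894800))/(1+269/11631) = 2231/2500 ≈ 0.892400
step 6 [3y] swap r/2=1175/55349: DF=(1 − 1175/55349·(0.980300+0.944600+0.940300+0.894800+0.892400))/(1+1175/55349) = 353/400 ≈ 0.882500

1 1/2 9803/10000
2 1 4723/5000
3 3/2 9403/10000
4 2 2237/2500
5 5/2 2231/2500
6 3 353/400
f(1y,1.5y) = ((4723/5000)/(9403/10000) − 1)/(1/2) = 86/9403 ≈ 0.9146%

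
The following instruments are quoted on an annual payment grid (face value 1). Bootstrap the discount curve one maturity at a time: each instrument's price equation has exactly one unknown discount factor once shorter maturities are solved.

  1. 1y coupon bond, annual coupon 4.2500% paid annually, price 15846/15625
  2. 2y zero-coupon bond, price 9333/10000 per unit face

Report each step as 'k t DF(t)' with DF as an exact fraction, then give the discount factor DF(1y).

step 1 [1y] bond c/1=17/400: DF=(15846/15625 − 17/400·(0))/(1+17/400) = 608/625 ≈ 0.972800
step 2 [2y] zero: DF = P = 9333/10000 ≈ 0.933300

1 1 608/625
2 2 9333/10000
DF(1y) = 608/625 ≈ 0.972800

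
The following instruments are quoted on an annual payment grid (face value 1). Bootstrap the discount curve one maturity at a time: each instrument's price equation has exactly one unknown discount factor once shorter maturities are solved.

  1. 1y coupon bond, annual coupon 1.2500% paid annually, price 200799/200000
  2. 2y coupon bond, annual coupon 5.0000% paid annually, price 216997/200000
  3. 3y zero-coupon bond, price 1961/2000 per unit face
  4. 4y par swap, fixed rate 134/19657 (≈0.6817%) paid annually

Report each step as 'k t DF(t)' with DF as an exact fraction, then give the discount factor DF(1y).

1 1 2479/2500
2 2 9861/10000
3 3 1961/2000
4 4 2433/2500
DF(1y) = 2479/2500 ≈ 0.991600

step 1 [1y] bond c/1=1/80: DF=(200799/200000 − 1/80·(0))/(1+1/80) = 2479/2500 ≈ 0.991600
step 2 [2y] bond c/1=1/20: DF=(216997/200000 − 1/20·(0.991600))/(1+1/20) = 9861/10000 ≈ 0.986100
step 3 [3y] zero: DF = P = 1961/2000 ≈ 0.980500
step 4 [4y] swap r/1=134/19657: DF=(1 − 134/19657·(0.991600+0.986100+0.980500))/(1+134/19657) = 2433/2500 ≈ 0.973200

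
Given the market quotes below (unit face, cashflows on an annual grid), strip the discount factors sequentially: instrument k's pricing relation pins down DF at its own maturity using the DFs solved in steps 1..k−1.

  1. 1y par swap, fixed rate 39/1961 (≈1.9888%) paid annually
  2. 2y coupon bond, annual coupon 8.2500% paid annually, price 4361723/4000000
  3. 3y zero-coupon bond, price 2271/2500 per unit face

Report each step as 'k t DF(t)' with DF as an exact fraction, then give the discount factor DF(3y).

1 1 1961/2000
2 2 4663/5000
3 3 2271/2500
DF(3y) = 2271/2500 ≈ 0.908400

step 1 [1y] swap r/1=39/1961: DF=(1 − 39/1961·(0))/(1+39/1961) = 1961/2000 ≈ 0.980500
step 2 [2y] bond c/1=33/400: DF=(4361723/4000000 − 33/400·(0.980500))/(1+33/400) = 4663/5000 ≈ 0.932600
step 3 [3y] zero: DF = P = 2271/2500 ≈ 0.908400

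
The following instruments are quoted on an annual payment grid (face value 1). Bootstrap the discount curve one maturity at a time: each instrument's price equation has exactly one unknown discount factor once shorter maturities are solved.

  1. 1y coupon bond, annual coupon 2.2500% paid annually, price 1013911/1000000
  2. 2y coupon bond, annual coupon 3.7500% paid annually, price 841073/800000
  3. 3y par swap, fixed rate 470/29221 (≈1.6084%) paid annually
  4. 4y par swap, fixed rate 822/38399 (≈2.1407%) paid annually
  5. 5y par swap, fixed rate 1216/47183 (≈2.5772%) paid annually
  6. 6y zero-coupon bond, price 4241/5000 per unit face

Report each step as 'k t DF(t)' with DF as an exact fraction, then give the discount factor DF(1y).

step 1 [1y] bond c/1=9/400: DF=(1013911/1000000 − 9/400·(0))/(1+9/400) = 2479/2500 ≈ 0.991600
step 2 [2y] bond c/1=3/80: DF=(841073/800000 − 3/80·(0.991600))/(1+3/80) = 391/400 ≈ 0.977500
step 3 [3y] swap r/1=470/29221: DF=(1 − 470/29221·(0.991600+0.977500))/(1+470/29221) = 953/1000 ≈ 0.953000
step 4 [4y] swap r/1=822/38399: DF=(1 − 822/38399·(0.991600+0.977500+0.953000))/(1+822/38399) = 4589/5000 ≈ 0.917800
step 5 [5y] swap r/1=1216/47183: DF=(1 − 1216/47183·(0.991600+0.977500+0.953000+0.917800))/(1+1216/47183) = 549/625 ≈ 0.878400
step 6 [6y] zero: DF = P = 4241/5000 ≈ 0.848200

1 1 2479/2500
2 2 391/400
3 3 953/1000
4 4 4589/5000
5 5 549/625
6 6 4241/5000
DF(1y) = 2479/2500 ≈ 0.991600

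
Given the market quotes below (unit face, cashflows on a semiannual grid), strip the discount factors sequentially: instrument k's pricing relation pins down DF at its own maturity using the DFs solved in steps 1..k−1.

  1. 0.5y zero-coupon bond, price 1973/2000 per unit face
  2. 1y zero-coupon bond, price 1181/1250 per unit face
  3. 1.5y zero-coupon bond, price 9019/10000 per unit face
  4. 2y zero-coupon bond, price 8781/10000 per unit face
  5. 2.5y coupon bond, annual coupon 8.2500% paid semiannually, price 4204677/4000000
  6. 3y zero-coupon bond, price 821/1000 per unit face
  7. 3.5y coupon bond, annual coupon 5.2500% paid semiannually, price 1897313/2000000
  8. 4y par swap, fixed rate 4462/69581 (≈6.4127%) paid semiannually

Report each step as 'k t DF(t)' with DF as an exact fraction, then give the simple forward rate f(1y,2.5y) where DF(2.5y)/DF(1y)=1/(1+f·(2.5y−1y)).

step 1 [0.5y] zero: DF = P = 1973/2000 ≈ 0.986500
step 2 [1y] zero: DF = P = 1181/1250 ≈ 0.944800
step 3 [1.5y] zero: DF = P = 9019/10000 ≈ 0.901900
step 4 [2y] zero: DF = P = 8781/10000 ≈ 0.878100
step 5 [2.5y] bond c/2=33/800: DF=(4204677/4000000 − 33/800·(0.986500+0.944800+0.901900+0.878100))/(1+33/800) = 69/80 ≈ 0.862500
step 6 [3y] zero: DF = P = 821/1000 ≈ 0.821000
step 7 [3.5y] bond c/2=21/800: DF=(1897313/2000000 − 21/800·(0.986500+0.944800+0.901900+0.878100+0.862500+0.821000))/(1+21/800) = 983/1250 ≈ 0.786400
step 8 [4y] swap r/2=2231/69581: DF=(1 − 2231/69581·(0.986500+0.944800+0.901900+0.878100+0.862500+0.821000+0.786400))/(1+2231/69581) = 7769/10000 ≈ 0.776900

1 1/2 1973/2000
2 1 1181/1250
3 3/2 9019/10000
4 2 8781/10000
5 5/2 69/80
6 3 821/1000
7 7/2 983/1250
8 4 7769/10000
f(1y,2.5y) = ((1181/1250)/(69/80) − 1)/(3/2) = 1646/25875 ≈ 6.3614%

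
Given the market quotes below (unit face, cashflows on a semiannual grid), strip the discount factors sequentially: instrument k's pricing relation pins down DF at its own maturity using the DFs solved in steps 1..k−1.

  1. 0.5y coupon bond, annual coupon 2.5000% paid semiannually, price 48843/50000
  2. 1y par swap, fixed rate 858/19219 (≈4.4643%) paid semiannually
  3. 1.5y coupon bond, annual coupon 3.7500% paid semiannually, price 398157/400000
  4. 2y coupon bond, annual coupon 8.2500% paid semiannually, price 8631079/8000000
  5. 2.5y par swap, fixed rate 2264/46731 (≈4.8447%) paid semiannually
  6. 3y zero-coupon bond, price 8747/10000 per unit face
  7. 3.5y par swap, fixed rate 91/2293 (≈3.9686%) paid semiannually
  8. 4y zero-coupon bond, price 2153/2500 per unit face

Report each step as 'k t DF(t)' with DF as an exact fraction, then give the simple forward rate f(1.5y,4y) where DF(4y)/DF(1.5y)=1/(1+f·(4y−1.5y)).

step 1 [0.5y] bond c/2=1/80: DF=(48843/50000 − 1/80·(0))/(1+1/80) = 603/625 ≈ 0.964800
step 2 [1y] swap r/2=429/19219: DF=(1 − 429/19219·(0.964800))/(1+429/19219) = 9571/10000 ≈ 0.957100
step 3 [1.5y] bond c/2=3/160: DF=(398157/400000 − 3/160·(0.964800+0.957100))/(1+3/160) = 9417/10000 ≈ 0.941700
step 4 [2y] bond c/2=33/800: DF=(8631079/8000000 − 33/800·(0.964800+0.957100+0.941700))/(1+33/800) = 9227/10000 ≈ 0.922700
step 5 [2.5y] swap r/2=1132/46731: DF=(1 − 1132/46731·(0.964800+0.957100+0.941700+0.922700))/(1+1132/46731) = 2217/2500 ≈ 0.886800
step 6 [3y] zero: DF = P = 8747/10000 ≈ 0.874700
step 7 [3.5y] swap r/2=91/4586: DF=(1 − 91/4586·(0.964800+0.957100+0.941700+0.922700+0.886800+0.874700))/(1+91/4586) = 4363/5000 ≈ 0.872600
step 8 [4y] zero: DF = P = 2153/2500 ≈ 0.861200

1 1/2 603/625
2 1 9571/10000
3 3/2 9417/10000
4 2 9227/10000
5 5/2 2217/2500
6 3 8747/10000
7 7/2 4363/5000
8 4 2153/2500
f(1.5y,4y) = ((9417/10000)/(2153/2500) − 1)/(5/2) = 161/4306 ≈ 3.7390%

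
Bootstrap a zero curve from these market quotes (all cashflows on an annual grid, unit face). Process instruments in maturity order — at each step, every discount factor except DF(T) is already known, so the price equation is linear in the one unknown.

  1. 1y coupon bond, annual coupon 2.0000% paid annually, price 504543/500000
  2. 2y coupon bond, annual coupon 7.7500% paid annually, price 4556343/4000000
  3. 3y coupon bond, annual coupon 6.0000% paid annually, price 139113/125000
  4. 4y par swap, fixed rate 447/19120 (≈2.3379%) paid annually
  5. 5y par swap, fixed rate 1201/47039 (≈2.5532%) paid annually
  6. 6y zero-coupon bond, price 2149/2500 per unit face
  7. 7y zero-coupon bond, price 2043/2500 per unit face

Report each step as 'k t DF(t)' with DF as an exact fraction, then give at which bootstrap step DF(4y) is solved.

1 1 9893/10000
2 2 493/500
3 3 9381/10000
4 4 4553/5000
5 5 8799/10000
6 6 2149/2500
7 7 2043/2500
DF(4y) is solved at step 4

step 1 [1y] bond c/1=1/50: DF=(504543/500000 − 1/50·(0))/(1+1/50) = 9893/10000 ≈ 0.989300
step 2 [2y] bond c/1=31/400: DF=(4556343/4000000 − 31/400·(0.989300))/(1+31/400) = 493/500 ≈ 0.986000
step 3 [3y] bond c/1=3/50: DF=(139113/125000 − 3/50·(0.989300+0.986000))/(1+3/50) = 9381/10000 ≈ 0.938100
step 4 [4y] swap r/1=447/19120: DF=(1 − 447/19120·(0.989300+0.986000+0.938100))/(1+447/19120) = 4553/5000 ≈ 0.910600
step 5 [5y] swap r/1=1201/47039: DF=(1 − 1201/47039·(0.989300+0.986000+0.938100+0.910600))/(1+1201/47039) = 8799/10000 ≈ 0.879900
step 6 [6y] zero: DF = P = 2149/2500 ≈ 0.859600
step 7 [7y] zero: DF = P = 2043/2500 ≈ 0.817200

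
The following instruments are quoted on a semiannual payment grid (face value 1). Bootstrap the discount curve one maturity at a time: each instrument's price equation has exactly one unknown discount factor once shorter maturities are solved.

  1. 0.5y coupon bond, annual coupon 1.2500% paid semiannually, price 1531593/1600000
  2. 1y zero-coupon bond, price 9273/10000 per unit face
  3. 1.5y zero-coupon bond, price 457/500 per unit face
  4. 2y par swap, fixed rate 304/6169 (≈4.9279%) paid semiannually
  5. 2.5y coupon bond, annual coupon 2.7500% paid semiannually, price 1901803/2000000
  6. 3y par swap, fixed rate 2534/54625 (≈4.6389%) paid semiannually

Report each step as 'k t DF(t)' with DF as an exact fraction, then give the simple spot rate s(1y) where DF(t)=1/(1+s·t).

step 1 [0.5y] bond c/2=1/160: DF=(1531593/1600000 − 1/160·(0))/(1+1/160) = 9513/10000 ≈ 0.951300
step 2 [1y] zero: DF = P = 9273/10000 ≈ 0.927300
step 3 [1.5y] zero: DF = P = 457/500 ≈ 0.914000
step 4 [2y] swap r/2=152/6169: DF=(1 − 152/6169·(0.951300+0.927300+0.914000))/(1+152/6169) = 568/625 ≈ 0.908800
step 5 [2.5y] bond c/2=11/800: DF=(1901803/2000000 − 11/800·(0.951300+0.927300+0.914000+0.908800))/(1+11/800) = 4439/5000 ≈ 0.887800
step 6 [3y] swap r/2=1267/54625: DF=(1 − 1267/54625·(0.951300+0.927300+0.914000+0.908800+0.887800))/(1+1267/54625) = 8733/10000 ≈ 0.873300

1 1/2 9513/10000
2 1 9273/10000
3 3/2 457/500
4 2 568/625
5 5/2 4439/5000
6 3 8733/10000
s(1y) = (1/(9273/10000) − 1)/(1) = 727/9273 ≈ 7.8400%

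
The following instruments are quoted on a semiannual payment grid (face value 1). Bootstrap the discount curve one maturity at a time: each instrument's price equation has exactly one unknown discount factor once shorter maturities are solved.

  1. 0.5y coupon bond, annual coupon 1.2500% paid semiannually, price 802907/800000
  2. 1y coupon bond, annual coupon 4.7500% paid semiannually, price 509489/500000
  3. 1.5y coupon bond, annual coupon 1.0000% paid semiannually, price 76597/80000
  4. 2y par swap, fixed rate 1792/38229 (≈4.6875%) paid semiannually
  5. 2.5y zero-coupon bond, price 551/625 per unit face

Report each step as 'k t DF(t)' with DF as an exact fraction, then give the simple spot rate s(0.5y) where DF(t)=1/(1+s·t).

step 1 [0.5y] bond c/2=1/160: DF=(802907/800000 − 1/160·(0))/(1+1/160) = 4987/5000 ≈ 0.997400
step 2 [1y] bond c/2=19/800: DF=(509489/500000 − 19/800·(0.997400))/(1+19/800) = 4861/5000 ≈ 0.972200
step 3 [1.5y] bond c/2=1/200: DF=(76597/80000 − 1/200·(0.997400+0.972200))/(1+1/200) = 9429/10000 ≈ 0.942900
step 4 [2y] swap r/2=896/38229: DF=(1 − 896/38229·(0.997400+0.972200+0.942900))/(1+896/38229) = 569/625 ≈ 0.910400
step 5 [2.5y] zero: DF = P = 551/625 ≈ 0.881600

1 1/2 4987/5000
2 1 4861/5000
3 3/2 9429/10000
4 2 569/625
5 5/2 551/625
s(0.5y) = (1/(4987/5000) − 1)/(1/2) = 26/4987 ≈ 0.5214%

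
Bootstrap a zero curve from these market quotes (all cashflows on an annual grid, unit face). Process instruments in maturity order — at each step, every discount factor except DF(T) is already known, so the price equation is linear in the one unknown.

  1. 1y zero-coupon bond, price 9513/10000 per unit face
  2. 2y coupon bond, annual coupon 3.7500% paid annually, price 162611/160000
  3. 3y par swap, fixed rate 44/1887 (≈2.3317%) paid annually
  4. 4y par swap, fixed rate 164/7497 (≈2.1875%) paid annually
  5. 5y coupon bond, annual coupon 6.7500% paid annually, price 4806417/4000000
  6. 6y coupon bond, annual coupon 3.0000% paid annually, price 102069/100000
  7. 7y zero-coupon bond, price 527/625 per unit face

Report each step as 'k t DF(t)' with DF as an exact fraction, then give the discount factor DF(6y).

step 1 [1y] zero: DF = P = 9513/10000 ≈ 0.951300
step 2 [2y] bond c/1=3/80: DF=(162611/160000 − 3/80·(0.951300))/(1+3/80) = 2363/2500 ≈ 0.945200
step 3 [3y] swap r/1=44/1887: DF=(1 − 44/1887·(0.951300+0.945200))/(1+44/1887) = 467/500 ≈ 0.934000
step 4 [4y] swap r/1=164/7497: DF=(1 − 164/7497·(0.951300+0.945200+0.934000))/(1+164/7497) = 459/500 ≈ 0.918000
step 5 [5y] bond c/1=27/400: DF=(4806417/4000000 − 27/400·(0.951300+0.945200+0.934000+0.918000))/(1+27/400) = 4443/5000 ≈ 0.888600
step 6 [6y] bond c/1=3/100: DF=(102069/100000 − 3/100·(0.951300+0.945200+0.934000+0.918000+0.888600))/(1+3/100) = 8559/10000 ≈ 0.855900
step 7 [7y] zero: DF = P = 527/625 ≈ 0.843200

1 1 9513/10000
2 2 2363/2500
3 3 467/500
4 4 459/500
5 5 4443/5000
6 6 8559/10000
7 7 527/625
DF(6y) = 8559/10000 ≈ 0.855900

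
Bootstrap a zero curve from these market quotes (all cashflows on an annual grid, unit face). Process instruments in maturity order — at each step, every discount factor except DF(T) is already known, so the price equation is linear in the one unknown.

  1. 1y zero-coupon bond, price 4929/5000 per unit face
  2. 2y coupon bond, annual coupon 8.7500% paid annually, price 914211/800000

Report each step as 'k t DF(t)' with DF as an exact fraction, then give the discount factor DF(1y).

1 1 4929/5000
2 2 1943/2000
DF(1y) = 4929/5000 ≈ 0.985800

step 1 [1y] zero: DF = P = 4929/5000 ≈ 0.985800
step 2 [2y] bond c/1=7/80: DF=(914211/800000 − 7/80·(0.985800))/(1+7/80) = 1943/2000 ≈ 0.971500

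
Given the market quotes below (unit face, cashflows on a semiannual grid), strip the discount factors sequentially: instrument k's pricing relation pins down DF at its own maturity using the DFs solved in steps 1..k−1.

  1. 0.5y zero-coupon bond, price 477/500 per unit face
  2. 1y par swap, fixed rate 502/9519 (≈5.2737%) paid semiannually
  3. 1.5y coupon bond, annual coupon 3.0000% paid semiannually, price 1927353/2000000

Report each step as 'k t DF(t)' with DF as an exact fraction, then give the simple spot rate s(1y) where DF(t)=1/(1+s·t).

1 1/2 477/500
2 1 4749/5000
3 3/2 9213/10000
s(1y) = (1/(4749/5000) − 1)/(1) = 251/4749 ≈ 5.2853%

step 1 [0.5y] zero: DF = P = 477/500 ≈ 0.954000
step 2 [1y] swap r/2=251/9519: DF=(1 − 251/9519·(0.954000))/(1+251/9519) = 4749/5000 ≈ 0.949800
step 3 [1.5y] bond c/2=3/200: DF=(1927353/2000000 − 3/200·(0.954000+0.949800))/(1+3/200) = 9213/10000 ≈ 0.921300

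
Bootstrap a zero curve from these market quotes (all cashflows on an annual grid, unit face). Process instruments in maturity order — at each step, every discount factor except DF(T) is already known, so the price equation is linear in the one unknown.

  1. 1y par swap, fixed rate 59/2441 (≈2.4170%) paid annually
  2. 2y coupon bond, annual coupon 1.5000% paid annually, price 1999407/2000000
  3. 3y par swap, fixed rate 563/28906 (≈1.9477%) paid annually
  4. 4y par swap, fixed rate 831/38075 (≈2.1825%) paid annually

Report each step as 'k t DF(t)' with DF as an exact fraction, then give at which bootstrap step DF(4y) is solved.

1 1 2441/2500
2 2 1941/2000
3 3 9437/10000
4 4 9169/10000
DF(4y) is solved at step 4

step 1 [1y] swap r/1=59/2441: DF=(1 − 59/2441·(0))/(1+59/2441) = 2441/2500 ≈ 0.976400
step 2 [2y] bond c/1=3/200: DF=(1999407/2000000 − 3/200·(0.976400))/(1+3/200) = 1941/2000 ≈ 0.970500
step 3 [3y] swap r/1=563/28906: DF=(1 − 563/28906·(0.976400+0.970500))/(1+563/28906) = 9437/10000 ≈ 0.943700
step 4 [4y] swap r/1=831/38075: DF=(1 − 831/38075·(0.976400+0.970500+0.943700))/(1+831/38075) = 9169/10000 ≈ 0.916900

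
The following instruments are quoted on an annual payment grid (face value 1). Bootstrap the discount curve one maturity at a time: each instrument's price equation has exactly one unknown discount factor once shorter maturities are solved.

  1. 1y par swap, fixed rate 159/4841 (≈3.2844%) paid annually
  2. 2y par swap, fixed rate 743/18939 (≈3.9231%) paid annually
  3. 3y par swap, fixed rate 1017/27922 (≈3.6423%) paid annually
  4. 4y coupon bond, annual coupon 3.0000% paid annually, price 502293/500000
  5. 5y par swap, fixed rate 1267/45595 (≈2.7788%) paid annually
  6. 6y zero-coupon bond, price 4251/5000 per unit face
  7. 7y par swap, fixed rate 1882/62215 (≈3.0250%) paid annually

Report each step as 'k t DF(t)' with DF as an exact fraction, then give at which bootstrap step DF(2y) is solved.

step 1 [1y] swap r/1=159/4841: DF=(1 − 159/4841·(0))/(1+159/4841) = 4841/5000 ≈ 0.968200
step 2 [2y] swap r/1=743/18939: DF=(1 − 743/18939·(0.968200))/(1+743/18939) = 9257/10000 ≈ 0.925700
step 3 [3y] swap r/1=1017/27922: DF=(1 − 1017/27922·(0.968200+0.925700))/(1+1017/27922) = 8983/10000 ≈ 0.898300
step 4 [4y] bond c/1=3/100: DF=(502293/500000 − 3/100·(0.968200+0.925700+0.898300))/(1+3/100) = 447/500 ≈ 0.894000
step 5 [5y] swap r/1=1267/45595: DF=(1 − 1267/45595·(0.968200+0.925700+0.898300+0.894000))/(1+1267/45595) = 8733/10000 ≈ 0.873300
step 6 [6y] zero: DF = P = 4251/5000 ≈ 0.850200
step 7 [7y] swap r/1=1882/62215: DF=(1 − 1882/62215·(0.968200+0.925700+0.898300+0.894000+0.873300+0.850200))/(1+1882/62215) = 4059/5000 ≈ 0.811800

1 1 4841/5000
2 2 9257/10000
3 3 8983/10000
4 4 447/500
5 5 8733/10000
6 6 4251/5000
7 7 4059/5000
DF(2y) is solved at step 2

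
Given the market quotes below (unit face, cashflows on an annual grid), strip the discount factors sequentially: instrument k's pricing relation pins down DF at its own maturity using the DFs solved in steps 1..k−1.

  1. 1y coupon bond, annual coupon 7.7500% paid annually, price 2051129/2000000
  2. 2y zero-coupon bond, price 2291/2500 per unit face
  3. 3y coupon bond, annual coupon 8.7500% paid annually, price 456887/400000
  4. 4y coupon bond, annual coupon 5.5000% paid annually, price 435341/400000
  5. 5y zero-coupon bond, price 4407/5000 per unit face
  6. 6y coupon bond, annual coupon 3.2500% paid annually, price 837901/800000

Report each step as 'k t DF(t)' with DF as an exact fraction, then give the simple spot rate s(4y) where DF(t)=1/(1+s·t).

step 1 [1y] bond c/1=31/400: DF=(2051129/2000000 − 31/400·(0))/(1+31/400) = 4759/5000 ≈ 0.951800
step 2 [2y] zero: DF = P = 2291/2500 ≈ 0.916400
step 3 [3y] bond c/1=7/80: DF=(456887/400000 − 7/80·(0.951800+0.916400))/(1+7/80) = 9/10 ≈ 0.900000
step 4 [4y] bond c/1=11/200: DF=(435341/400000 − 11/200·(0.951800+0.916400+0.900000))/(1+11/200) = 8873/10000 ≈ 0.887300
step 5 [5y] zero: DF = P = 4407/5000 ≈ 0.881400
step 6 [6y] bond c/1=13/400: DF=(837901/800000 − 13/400·(0.951800+0.916400+0.900000+0.887300+0.881400))/(1+13/400) = 2179/2500 ≈ 0.871600

1 1 4759/5000
2 2 2291/2500
3 3 9/10
4 4 8873/10000
5 5 4407/5000
6 6 2179/2500
s(4y) = (1/(8873/10000) − 1)/(4) = 1127/35492 ≈ 3.1754%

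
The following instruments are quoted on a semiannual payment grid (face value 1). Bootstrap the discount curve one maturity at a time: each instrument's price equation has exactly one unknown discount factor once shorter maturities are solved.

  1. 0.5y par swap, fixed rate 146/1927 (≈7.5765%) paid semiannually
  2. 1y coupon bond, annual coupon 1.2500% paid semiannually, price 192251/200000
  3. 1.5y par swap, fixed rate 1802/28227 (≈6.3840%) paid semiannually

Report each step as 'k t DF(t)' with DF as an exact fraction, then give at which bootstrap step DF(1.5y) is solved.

step 1 [0.5y] swap r/2=73/1927: DF=(1 − 73/1927·(0))/(1+73/1927) = 1927/2000 ≈ 0.963500
step 2 [1y] bond c/2=1/160: DF=(192251/200000 − 1/160·(0.963500))/(1+1/160) = 9493/10000 ≈ 0.949300
step 3 [1.5y] swap r/2=901/28227: DF=(1 − 901/28227·(0.963500+0.949300))/(1+901/28227) = 9099/10000 ≈ 0.909900

1 1/2 1927/2000
2 1 9493/10000
3 3/2 9099/10000
DF(1.5y) is solved at step 3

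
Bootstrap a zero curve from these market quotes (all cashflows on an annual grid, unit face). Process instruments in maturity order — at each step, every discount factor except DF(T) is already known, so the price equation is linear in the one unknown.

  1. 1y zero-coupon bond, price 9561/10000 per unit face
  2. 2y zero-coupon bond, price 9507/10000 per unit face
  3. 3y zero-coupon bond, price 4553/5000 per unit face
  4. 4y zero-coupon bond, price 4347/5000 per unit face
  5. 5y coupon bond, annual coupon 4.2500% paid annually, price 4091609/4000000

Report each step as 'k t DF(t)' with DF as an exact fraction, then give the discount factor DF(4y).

step 1 [1y] zero: DF = P = 9561/10000 ≈ 0.956100
step 2 [2y] zero: DF = P = 9507/10000 ≈ 0.950700
step 3 [3y] zero: DF = P = 4553/5000 ≈ 0.910600
step 4 [4y] zero: DF = P = 4347/5000 ≈ 0.869400
step 5 [5y] bond c/1=17/400: DF=(4091609/4000000 − 17/400·(0.956100+0.950700+0.910600+0.869400))/(1+17/400) = 8309/10000 ≈ 0.830900

1 1 9561/10000
2 2 9507/10000
3 3 4553/5000
4 4 4347/5000
5 5 8309/10000
DF(4y) = 4347/5000 ≈ 0.869400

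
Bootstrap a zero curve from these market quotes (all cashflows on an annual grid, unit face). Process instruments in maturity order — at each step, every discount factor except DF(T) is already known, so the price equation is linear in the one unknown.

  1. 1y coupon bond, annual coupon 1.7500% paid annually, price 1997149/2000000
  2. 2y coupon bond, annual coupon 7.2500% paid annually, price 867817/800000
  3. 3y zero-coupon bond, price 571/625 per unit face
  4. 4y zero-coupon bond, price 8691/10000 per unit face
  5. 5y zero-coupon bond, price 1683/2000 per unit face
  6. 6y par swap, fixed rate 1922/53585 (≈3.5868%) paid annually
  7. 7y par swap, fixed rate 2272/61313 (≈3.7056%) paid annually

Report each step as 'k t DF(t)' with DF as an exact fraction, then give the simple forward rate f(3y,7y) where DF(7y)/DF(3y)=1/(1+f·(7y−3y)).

1 1 4907/5000
2 2 9451/10000
3 3 571/625
4 4 8691/10000
5 5 1683/2000
6 6 4039/5000
7 7 483/625
f(3y,7y) = ((571/625)/(483/625) − 1)/(4) = 22/483 ≈ 4.5549%

step 1 [1y] bond c/1=7/400: DF=(1997149/2000000 − 7/400·(0))/(1+7/400) = 4907/5000 ≈ 0.981400
step 2 [2y] bond c/1=29/400: DF=(867817/800000 − 29/400·(0.981400))/(1+29/400) = 9451/10000 ≈ 0.945100
step 3 [3y] zero: DF = P = 571/625 ≈ 0.913600
step 4 [4y] zero: DF = P = 8691/10000 ≈ 0.869100
step 5 [5y] zero: DF = P = 1683/2000 ≈ 0.841500
step 6 [6y] swap r/1=1922/53585: DF=(1 − 1922/53585·(0.981400+0.945100+0.913600+0.869100+0.841500))/(1+1922/53585) = 4039/5000 ≈ 0.807800
step 7 [7y] swap r/1=2272/61313: DF=(1 − 2272/61313·(0.981400+0.945100+0.913600+0.869100+0.841500+0.807800))/(1+2272/61313) = 483/625 ≈ 0.772800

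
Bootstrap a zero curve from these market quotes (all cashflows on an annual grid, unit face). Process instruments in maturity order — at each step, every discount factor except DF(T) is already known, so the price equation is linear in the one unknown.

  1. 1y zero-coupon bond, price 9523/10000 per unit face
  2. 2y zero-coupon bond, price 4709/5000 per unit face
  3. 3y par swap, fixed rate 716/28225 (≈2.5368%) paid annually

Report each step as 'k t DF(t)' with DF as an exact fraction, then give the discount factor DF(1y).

step 1 [1y] zero: DF = P = 9523/10000 ≈ 0.952300
step 2 [2y] zero: DF = P = 4709/5000 ≈ 0.941800
step 3 [3y] swap r/1=716/28225: DF=(1 − 716/28225·(0.952300+0.941800))/(1+716/28225) = 2321/2500 ≈ 0.928400

1 1 9523/10000
2 2 4709/5000
3 3 2321/2500
DF(1y) = 9523/10000 ≈ 0.952300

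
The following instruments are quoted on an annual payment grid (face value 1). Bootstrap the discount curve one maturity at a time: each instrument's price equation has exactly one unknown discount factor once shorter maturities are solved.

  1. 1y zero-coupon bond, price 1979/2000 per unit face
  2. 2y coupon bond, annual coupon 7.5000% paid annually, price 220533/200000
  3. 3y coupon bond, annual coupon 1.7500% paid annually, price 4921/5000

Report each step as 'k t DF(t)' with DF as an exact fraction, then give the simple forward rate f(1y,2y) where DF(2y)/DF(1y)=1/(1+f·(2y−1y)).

1 1 1979/2000
2 2 9567/10000
3 3 4669/5000
f(1y,2y) = ((1979/2000)/(9567/10000) − 1)/(1) = 328/9567 ≈ 3.4285%

step 1 [1y] zero: DF = P = 1979/2000 ≈ 0.989500
step 2 [2y] bond c/1=3/40: DF=(220533/200000 − 3/40·(0.989500))/(1+3/40) = 9567/10000 ≈ 0.956700
step 3 [3y] bond c/1=7/400: DF=(4921/5000 − 7/400·(0.989500+0.956700))/(1+7/400) = 4669/5000 ≈ 0.933800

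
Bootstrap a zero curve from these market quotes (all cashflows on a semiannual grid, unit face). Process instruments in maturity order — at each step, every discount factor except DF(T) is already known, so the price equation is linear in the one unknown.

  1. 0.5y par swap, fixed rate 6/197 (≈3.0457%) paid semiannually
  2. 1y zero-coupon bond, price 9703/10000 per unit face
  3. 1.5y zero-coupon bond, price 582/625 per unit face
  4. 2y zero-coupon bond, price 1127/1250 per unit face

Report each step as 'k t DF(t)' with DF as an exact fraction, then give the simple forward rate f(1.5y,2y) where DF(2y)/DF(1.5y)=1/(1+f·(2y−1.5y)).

1 1/2 197/200
2 1 9703/10000
3 3/2 582/625
4 2 1127/1250
f(1.5y,2y) = ((582/625)/(1127/1250) − 1)/(1/2) = 74/1127 ≈ 6.5661%

step 1 [0.5y] swap r/2=3/197: DF=(1 − 3/197·(0))/(1+3/197) = 197/200 ≈ 0.985000
step 2 [1y] zero: DF = P = 9703/10000 ≈ 0.970300
step 3 [1.5y] zero: DF = P = 582/625 ≈ 0.931200
step 4 [2y] zero: DF = P = 1127/1250 ≈ 0.901600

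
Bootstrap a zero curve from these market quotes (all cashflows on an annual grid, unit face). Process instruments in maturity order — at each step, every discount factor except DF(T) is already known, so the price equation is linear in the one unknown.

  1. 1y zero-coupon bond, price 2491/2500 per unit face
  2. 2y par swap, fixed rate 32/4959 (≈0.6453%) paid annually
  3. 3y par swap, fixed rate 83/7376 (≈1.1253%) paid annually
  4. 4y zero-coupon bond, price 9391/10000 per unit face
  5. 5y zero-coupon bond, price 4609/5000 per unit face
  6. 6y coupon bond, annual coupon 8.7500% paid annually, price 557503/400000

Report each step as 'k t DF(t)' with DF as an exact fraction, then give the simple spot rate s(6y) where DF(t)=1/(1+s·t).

1 1 2491/2500
2 2 617/625
3 3 2417/2500
4 4 9391/10000
5 5 4609/5000
6 6 1789/2000
s(6y) = (1/(1789/2000) − 1)/(6) = 211/10734 ≈ 1.9657%

step 1 [1y] zero: DF = P = 2491/2500 ≈ 0.996400
step 2 [2y] swap r/1=32/4959: DF=(1 − 32/4959·(0.996400))/(1+32/4959) = 617/625 ≈ 0.987200
step 3 [3y] swap r/1=83/7376: DF=(1 − 83/7376·(0.996400+0.987200))/(1+83/7376) = 2417/2500 ≈ 0.966800
step 4 [4y] zero: DF = P = 9391/10000 ≈ 0.939100
step 5 [5y] zero: DF = P = 4609/5000 ≈ 0.921800
step 6 [6y] bond c/1=7/80: DF=(557503/400000 − 7/80·(0.996400+0.987200+0.966800+0.939100+0.921800))/(1+7/80) = 1789/2000 ≈ 0.894500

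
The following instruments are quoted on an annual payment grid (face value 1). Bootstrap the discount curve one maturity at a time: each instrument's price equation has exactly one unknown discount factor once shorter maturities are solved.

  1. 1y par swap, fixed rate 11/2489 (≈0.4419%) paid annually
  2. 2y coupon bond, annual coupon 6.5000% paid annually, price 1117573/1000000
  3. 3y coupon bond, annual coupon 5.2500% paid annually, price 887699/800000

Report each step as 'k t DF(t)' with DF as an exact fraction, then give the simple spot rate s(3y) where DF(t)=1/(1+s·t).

step 1 [1y] swap r/1=11/2489: DF=(1 − 11/2489·(0))/(1+11/2489) = 2489/2500 ≈ 0.995600
step 2 [2y] bond c/1=13/200: DF=(1117573/1000000 − 13/200·(0.995600))/(1+13/200) = 4943/5000 ≈ 0.988600
step 3 [3y] bond c/1=21/400: DF=(887699/800000 − 21/400·(0.995600+0.988600))/(1+21/400) = 9553/10000 ≈ 0.955300

1 1 2489/2500
2 2 4943/5000
3 3 9553/10000
s(3y) = (1/(9553/10000) − 1)/(3) = 149/9553 ≈ 1.5597%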